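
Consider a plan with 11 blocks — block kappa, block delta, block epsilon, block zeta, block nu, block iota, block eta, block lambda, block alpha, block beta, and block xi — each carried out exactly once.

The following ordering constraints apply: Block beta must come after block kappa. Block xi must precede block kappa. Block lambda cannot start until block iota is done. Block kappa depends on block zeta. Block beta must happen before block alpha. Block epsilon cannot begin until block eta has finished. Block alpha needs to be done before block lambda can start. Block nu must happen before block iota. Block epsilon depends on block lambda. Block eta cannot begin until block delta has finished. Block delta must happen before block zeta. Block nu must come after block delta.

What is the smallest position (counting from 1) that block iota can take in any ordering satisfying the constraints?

Every block that must precede block iota has to come before it. Tracing all chains that end at block iota, those blocks are: block delta, block nu — 2 in total.
With 2 mandatory predecessors, the earliest block iota can sit is position 2+1 = 3, and placing just those 2 first achieves it.

3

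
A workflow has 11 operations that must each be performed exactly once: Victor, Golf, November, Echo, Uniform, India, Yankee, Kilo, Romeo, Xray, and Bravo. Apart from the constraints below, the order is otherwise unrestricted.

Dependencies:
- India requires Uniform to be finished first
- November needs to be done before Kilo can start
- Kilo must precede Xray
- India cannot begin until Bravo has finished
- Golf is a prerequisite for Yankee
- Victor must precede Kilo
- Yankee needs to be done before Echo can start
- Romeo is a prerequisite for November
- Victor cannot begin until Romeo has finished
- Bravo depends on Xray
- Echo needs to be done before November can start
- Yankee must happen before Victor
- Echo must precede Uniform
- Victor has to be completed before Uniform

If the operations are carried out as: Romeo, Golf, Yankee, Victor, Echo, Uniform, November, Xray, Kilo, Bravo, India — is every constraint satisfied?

No

The sequence places Xray ahead of Kilo.
That contradicts the constraint that Kilo must precede Xray.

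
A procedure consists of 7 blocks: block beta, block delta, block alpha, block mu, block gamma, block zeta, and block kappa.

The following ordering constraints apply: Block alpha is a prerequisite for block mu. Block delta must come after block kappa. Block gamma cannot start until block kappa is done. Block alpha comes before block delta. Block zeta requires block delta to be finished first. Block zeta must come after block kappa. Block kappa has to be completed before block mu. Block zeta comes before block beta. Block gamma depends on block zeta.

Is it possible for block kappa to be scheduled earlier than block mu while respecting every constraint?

Yes

Every valid ordering already has block kappa before block mu (the constraints require it), so in particular at least one does.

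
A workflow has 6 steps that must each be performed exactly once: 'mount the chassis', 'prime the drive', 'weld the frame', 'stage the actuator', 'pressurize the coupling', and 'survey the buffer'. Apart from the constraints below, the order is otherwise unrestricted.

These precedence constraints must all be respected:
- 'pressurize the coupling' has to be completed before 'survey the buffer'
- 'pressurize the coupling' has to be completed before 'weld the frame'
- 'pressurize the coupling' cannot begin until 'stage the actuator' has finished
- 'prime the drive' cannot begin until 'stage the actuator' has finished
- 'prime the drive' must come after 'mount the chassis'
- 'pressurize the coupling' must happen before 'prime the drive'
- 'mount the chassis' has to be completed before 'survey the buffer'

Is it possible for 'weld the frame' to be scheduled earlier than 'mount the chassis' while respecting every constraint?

No chain of constraints runs from 'mount the chassis' to 'weld the frame', so 'mount the chassis' is not required to come first.
That means at least one valid schedule has 'weld the frame' before 'mount the chassis'.

Yes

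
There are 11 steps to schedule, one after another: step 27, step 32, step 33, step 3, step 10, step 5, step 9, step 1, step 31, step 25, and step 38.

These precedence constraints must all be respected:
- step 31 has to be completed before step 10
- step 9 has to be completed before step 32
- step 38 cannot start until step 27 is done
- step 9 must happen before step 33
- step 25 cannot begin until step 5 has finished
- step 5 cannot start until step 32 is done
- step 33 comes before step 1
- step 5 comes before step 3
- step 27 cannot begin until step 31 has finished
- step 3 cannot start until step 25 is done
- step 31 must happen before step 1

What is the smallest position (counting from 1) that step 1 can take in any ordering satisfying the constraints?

4

Every step that must precede step 1 has to come before it. Tracing all chains that end at step 1, those steps are: step 33, step 9, step 31 — 3 in total.
With 3 mandatory predecessors, the earliest step 1 can sit is position 3+1 = 4, and placing just those 3 first achieves it.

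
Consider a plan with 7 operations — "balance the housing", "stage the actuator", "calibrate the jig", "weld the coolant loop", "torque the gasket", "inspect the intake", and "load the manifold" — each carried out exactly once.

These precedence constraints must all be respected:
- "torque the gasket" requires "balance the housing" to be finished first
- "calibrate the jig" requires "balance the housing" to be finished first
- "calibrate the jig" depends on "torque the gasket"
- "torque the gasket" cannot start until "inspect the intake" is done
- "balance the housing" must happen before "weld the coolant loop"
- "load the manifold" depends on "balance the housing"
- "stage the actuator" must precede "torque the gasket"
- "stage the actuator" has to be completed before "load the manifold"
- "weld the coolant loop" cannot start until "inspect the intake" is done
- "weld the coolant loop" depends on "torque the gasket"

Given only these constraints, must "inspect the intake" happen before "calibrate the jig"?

Yes

Chaining the stated constraints: "inspect the intake" → "torque the gasket" → "calibrate the jig".
Hence "inspect the intake" necessarily comes before "calibrate the jig".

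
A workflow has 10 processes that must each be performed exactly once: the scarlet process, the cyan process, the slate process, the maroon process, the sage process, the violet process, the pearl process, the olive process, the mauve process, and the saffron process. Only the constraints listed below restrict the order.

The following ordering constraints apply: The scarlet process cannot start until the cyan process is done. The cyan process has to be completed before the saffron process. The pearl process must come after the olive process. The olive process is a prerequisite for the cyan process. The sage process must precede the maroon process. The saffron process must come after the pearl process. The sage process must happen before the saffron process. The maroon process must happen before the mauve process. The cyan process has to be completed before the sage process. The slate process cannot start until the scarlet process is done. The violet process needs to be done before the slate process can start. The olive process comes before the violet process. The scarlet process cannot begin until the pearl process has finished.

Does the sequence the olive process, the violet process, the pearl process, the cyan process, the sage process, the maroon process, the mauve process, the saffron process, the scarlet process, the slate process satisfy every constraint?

Yes

Every stated constraint is respected: the violet process sits at position 2, ahead of the slate process at position 10, and each of the other listed pairs likewise has the predecessor earlier in the sequence.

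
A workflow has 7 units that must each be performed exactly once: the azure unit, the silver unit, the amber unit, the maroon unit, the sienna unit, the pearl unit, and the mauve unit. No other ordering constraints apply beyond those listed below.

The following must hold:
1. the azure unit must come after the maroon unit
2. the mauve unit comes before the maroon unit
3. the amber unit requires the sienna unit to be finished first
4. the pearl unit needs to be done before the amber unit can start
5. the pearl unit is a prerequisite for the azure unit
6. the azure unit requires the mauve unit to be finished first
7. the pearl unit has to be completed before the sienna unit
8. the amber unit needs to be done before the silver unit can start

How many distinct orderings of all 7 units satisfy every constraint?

The units with no prerequisites are the pearl unit, the mauve unit; any of them can be placed first.
Counting all ways to extend the partial order to a total order gives 34.

34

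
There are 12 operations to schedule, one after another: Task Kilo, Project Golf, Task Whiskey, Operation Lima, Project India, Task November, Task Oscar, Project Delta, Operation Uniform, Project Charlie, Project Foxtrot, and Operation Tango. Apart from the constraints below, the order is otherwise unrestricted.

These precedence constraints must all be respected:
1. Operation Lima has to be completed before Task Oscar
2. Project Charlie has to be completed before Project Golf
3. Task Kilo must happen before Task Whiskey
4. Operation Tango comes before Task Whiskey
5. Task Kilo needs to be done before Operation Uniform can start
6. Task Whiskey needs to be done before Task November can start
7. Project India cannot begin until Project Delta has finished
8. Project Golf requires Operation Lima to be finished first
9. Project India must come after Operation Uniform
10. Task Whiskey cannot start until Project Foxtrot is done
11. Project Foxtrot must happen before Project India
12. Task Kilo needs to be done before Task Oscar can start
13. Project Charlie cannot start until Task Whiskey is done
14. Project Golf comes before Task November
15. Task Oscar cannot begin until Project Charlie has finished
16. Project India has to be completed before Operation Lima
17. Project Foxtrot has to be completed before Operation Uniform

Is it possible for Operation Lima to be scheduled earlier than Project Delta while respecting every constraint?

No

The constraints give a chain Project Delta → Project India → Operation Lima, which forces Project Delta before Operation Lima.
Hence Operation Lima can never be scheduled before Project Delta.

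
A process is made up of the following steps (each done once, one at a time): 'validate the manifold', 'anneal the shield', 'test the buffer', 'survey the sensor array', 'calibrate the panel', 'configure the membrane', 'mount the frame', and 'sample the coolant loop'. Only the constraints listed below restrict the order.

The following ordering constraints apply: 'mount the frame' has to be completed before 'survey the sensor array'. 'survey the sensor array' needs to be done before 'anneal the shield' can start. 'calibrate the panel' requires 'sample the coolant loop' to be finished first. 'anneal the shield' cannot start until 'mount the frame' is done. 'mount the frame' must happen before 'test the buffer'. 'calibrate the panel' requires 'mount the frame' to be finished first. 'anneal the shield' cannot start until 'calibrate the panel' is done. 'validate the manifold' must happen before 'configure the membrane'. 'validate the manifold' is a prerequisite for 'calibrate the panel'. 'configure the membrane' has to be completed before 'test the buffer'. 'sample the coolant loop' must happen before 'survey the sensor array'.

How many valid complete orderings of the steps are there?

3 steps have no prerequisites ('validate the manifold', 'mount the frame', 'sample the coolant loop'), so any of them could come first.
Counting all ways to extend the partial order to a total order gives 186.

186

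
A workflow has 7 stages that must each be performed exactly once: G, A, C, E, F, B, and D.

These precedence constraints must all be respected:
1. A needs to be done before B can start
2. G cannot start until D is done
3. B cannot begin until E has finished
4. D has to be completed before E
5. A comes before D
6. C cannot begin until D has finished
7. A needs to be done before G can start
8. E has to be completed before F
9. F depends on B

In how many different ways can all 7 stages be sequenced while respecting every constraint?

Only A has no prerequisites, so it must go first.
Enumerating by repeatedly choosing an available stage (one whose prerequisites are all placed) gives 20 distinct complete orderings.

20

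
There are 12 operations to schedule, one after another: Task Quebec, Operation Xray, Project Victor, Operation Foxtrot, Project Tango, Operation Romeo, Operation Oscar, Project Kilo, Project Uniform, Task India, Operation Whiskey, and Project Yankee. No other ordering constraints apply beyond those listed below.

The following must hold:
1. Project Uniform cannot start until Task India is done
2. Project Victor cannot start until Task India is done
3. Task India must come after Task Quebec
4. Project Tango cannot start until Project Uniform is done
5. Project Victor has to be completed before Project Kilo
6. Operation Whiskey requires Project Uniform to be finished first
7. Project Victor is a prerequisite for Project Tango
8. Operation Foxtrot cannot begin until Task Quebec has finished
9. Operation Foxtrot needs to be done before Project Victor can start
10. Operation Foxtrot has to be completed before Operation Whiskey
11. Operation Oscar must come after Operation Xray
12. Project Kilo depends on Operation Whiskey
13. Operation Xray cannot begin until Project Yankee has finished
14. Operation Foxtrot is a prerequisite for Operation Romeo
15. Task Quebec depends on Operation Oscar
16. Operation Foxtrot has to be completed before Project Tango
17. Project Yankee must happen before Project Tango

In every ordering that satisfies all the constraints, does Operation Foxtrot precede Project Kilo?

Chaining the stated constraints: Operation Foxtrot → Project Victor → Project Kilo.
So Operation Foxtrot must precede Project Kilo in any valid ordering.

Yes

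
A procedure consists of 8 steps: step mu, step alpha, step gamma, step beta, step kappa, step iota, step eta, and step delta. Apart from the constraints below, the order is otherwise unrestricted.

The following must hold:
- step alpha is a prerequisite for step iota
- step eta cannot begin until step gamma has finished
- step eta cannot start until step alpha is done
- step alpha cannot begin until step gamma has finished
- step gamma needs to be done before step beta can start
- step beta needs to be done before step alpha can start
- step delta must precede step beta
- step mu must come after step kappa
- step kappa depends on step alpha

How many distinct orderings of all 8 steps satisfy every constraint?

2 steps have no prerequisites (step gamma, step delta), so any of them could come first.
Counting all ways to extend the partial order to a total order gives 24.

24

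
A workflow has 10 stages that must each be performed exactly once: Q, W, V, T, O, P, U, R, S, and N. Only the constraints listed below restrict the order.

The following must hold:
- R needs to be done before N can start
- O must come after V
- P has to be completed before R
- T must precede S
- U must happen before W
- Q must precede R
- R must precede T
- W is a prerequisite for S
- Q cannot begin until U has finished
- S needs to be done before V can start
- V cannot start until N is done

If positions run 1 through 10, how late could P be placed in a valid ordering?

4

Following every chain forward from P, the stages that must come later are V, T, O, R, S, N — 6 of them.
With 6 mandatory successors out of 10 stages total, the latest slot for P is 10−6 = 4, and it's reachable by doing all non-successors before P.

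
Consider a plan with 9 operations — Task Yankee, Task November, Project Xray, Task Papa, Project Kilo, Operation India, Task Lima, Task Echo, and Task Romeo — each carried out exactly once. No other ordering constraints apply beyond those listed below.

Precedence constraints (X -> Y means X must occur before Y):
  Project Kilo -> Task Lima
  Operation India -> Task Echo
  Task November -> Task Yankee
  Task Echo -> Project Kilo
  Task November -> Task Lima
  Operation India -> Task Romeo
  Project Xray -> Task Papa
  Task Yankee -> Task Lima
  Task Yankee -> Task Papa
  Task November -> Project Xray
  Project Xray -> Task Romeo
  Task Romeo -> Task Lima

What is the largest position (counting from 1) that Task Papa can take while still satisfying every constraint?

9

Task Papa has no required successors, so nothing stops it from going last (position 9).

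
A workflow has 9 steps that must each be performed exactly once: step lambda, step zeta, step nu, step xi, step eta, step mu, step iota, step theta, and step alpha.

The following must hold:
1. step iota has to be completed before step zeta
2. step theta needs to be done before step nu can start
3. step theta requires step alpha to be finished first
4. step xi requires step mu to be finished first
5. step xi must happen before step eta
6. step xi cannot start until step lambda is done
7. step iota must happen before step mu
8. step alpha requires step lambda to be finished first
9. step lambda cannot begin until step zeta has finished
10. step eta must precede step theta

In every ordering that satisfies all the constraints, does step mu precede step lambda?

Nothing in the constraints links step mu and step lambda; they are unordered relative to each other.
There exist valid orderings with step lambda before step mu, so step mu is not required to come first.

No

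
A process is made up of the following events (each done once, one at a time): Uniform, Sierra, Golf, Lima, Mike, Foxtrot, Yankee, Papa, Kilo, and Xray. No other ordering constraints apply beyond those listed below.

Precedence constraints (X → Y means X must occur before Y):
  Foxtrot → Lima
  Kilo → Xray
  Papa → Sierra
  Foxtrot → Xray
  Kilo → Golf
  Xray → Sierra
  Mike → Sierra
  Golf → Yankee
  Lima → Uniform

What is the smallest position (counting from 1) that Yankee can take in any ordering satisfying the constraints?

3

The events that are forced before Yankee, directly or transitively, are Golf, Kilo. That's 2 events.
With 2 mandatory predecessors, the earliest Yankee can sit is position 2+1 = 3, and placing just those 2 first achieves it.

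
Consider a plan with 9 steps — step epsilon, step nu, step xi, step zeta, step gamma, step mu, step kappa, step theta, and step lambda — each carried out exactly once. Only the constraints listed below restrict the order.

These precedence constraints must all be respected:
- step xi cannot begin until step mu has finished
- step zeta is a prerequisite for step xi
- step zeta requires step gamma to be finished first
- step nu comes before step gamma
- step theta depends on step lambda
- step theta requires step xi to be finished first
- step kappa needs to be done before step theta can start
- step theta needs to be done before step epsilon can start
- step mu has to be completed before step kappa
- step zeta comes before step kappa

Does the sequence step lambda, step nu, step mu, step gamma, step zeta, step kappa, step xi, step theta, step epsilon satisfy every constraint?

Yes

Checking each listed constraint against this order: for instance, step lambda is in position 1 and step theta in position 8, so that constraint holds — and the remaining constraints check out the same way.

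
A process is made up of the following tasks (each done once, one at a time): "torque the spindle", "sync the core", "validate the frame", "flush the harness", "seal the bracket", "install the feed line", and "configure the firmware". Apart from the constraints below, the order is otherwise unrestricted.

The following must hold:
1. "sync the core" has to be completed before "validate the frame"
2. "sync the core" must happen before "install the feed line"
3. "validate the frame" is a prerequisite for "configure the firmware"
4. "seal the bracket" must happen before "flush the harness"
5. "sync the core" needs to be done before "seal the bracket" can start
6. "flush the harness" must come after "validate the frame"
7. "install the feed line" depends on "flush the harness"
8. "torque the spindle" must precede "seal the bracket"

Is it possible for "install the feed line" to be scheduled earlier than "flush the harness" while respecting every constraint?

No

The constraints give a chain "flush the harness" → "install the feed line", which forces "flush the harness" before "install the feed line".
Hence "install the feed line" can never be scheduled before "flush the harness".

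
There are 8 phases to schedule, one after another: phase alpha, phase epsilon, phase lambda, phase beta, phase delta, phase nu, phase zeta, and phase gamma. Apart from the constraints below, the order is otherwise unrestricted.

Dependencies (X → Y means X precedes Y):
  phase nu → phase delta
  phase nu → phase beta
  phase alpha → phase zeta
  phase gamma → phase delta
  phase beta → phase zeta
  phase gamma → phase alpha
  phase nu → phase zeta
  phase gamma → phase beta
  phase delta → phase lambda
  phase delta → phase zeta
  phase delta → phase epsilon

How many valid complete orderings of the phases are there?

170

The phases with no prerequisites are phase nu, phase gamma; any of them can be placed first.
Systematically extending each partial ordering one phase at a time and counting, there are 170 complete orderings.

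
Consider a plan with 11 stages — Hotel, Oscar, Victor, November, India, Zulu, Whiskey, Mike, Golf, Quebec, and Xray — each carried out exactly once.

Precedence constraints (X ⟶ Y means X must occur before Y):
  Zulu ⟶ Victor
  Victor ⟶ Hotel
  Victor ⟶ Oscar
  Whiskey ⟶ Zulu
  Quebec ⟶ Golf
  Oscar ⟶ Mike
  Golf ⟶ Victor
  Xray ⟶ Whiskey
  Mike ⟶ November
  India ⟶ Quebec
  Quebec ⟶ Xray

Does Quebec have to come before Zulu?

Yes

There is a constraint chain Quebec → Xray → Whiskey → Zulu.
Hence Quebec necessarily comes before Zulu.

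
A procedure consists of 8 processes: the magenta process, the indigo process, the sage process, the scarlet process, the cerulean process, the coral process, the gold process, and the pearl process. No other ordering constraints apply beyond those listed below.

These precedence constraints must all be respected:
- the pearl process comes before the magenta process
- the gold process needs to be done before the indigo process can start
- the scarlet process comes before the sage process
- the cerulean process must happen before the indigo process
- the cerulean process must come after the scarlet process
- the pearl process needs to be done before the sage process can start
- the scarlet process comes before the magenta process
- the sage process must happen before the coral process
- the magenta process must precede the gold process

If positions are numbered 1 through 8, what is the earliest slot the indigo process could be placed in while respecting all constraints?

The processes that are forced before the indigo process, directly or transitively, are the magenta process, the scarlet process, the cerulean process, the gold process, the pearl process. That's 5 processes.
So at minimum 5 processes come before the indigo process, putting the indigo process no earlier than position 6. That position is achievable by scheduling exactly those predecessors first.

6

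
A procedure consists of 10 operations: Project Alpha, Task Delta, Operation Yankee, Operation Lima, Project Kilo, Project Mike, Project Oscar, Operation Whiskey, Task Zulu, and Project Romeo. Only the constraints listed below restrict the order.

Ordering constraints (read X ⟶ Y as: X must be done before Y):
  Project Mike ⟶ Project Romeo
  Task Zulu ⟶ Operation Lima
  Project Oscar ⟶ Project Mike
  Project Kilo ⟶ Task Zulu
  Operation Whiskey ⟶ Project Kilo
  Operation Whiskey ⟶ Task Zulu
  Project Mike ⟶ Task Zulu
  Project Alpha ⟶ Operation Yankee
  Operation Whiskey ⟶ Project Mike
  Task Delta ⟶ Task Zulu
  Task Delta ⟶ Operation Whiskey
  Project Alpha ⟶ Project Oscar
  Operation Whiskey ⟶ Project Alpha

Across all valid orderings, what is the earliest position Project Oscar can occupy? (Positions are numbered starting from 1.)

4

Every operation that must precede Project Oscar has to come before it. Tracing all chains that end at Project Oscar, those operations are: Project Alpha, Task Delta, Operation Whiskey — 3 in total.
So at minimum 3 operations come before Project Oscar, putting Project Oscar no earlier than position 4. That position is achievable by scheduling exactly those predecessors first.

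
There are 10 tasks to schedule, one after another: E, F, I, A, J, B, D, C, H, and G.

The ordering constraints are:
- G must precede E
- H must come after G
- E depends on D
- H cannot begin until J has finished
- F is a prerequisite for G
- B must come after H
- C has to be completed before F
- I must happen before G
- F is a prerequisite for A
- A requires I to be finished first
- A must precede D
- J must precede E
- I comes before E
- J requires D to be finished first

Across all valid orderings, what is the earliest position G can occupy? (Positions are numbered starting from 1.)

The tasks that are forced before G, directly or transitively, are F, I, C. That's 3 tasks.
With 3 mandatory predecessors, the earliest G can sit is position 3+1 = 4, and placing just those 3 first achieves it.

4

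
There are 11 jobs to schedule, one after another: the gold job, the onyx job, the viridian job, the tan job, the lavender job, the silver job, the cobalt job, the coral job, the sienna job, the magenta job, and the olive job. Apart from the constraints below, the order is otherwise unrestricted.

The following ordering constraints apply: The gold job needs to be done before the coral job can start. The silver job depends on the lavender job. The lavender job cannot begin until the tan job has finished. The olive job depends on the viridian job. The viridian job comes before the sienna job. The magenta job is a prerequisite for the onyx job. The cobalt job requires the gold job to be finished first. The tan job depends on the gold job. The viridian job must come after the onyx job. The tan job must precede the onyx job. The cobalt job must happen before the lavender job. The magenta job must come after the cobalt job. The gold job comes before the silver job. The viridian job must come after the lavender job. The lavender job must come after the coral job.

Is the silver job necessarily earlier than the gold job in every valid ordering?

The constraints actually force the gold job before the silver job (via the gold job → the silver job), not the other way around.
So the silver job never precedes the gold job.

No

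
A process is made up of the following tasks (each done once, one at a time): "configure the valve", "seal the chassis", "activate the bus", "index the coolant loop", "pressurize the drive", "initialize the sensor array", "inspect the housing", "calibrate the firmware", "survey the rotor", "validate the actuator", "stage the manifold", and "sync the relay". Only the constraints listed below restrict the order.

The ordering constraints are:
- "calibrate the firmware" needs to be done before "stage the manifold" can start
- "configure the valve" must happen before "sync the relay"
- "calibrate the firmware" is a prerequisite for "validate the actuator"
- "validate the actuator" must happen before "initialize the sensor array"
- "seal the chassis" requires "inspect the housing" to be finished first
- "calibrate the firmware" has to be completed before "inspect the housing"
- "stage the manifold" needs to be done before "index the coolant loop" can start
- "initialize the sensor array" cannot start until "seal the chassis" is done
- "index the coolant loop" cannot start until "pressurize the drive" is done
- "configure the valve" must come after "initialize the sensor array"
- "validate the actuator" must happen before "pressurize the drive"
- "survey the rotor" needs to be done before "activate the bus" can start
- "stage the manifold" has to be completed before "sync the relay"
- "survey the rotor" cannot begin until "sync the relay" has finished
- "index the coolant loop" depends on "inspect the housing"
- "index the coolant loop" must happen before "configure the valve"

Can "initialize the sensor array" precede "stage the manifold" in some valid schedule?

No chain of constraints runs from "stage the manifold" to "initialize the sensor array", so "stage the manifold" is not required to come first.
So a valid ordering placing "initialize the sensor array" earlier than "stage the manifold" exists.

Yes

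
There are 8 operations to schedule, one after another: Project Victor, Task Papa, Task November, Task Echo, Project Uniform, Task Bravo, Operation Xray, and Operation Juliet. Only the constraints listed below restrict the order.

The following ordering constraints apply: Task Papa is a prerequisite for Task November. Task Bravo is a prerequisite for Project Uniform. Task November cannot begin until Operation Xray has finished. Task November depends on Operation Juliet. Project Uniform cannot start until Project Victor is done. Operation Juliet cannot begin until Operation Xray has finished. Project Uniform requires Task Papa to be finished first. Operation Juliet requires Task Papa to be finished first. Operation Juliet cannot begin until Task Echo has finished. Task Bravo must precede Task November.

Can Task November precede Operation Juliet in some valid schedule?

No

Following Operation Juliet → Task November, Operation Juliet must precede Task November in every valid ordering.
Hence Task November can never be scheduled before Operation Juliet.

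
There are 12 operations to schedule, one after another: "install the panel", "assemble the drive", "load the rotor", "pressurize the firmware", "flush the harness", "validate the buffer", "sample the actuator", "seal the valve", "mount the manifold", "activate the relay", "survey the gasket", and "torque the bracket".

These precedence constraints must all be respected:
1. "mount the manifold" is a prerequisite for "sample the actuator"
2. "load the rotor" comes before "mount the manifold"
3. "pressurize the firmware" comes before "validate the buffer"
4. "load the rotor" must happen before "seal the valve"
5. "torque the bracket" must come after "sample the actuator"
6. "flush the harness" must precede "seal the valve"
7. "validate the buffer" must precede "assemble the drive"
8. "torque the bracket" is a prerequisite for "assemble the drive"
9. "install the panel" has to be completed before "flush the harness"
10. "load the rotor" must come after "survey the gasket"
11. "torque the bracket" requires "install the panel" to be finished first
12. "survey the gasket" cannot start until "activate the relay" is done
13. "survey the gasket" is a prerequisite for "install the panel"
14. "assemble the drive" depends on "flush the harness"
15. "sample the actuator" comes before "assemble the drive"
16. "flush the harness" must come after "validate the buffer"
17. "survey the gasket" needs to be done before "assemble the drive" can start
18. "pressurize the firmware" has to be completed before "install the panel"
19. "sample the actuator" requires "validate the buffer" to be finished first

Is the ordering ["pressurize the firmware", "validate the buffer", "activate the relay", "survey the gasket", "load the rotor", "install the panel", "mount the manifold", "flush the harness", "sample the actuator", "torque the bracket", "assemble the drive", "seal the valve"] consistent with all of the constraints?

Yes

Every stated constraint is respected: "validate the buffer" sits at position 2, ahead of "assemble the drive" at position 11, and each of the other listed pairs likewise has the predecessor earlier in the sequence.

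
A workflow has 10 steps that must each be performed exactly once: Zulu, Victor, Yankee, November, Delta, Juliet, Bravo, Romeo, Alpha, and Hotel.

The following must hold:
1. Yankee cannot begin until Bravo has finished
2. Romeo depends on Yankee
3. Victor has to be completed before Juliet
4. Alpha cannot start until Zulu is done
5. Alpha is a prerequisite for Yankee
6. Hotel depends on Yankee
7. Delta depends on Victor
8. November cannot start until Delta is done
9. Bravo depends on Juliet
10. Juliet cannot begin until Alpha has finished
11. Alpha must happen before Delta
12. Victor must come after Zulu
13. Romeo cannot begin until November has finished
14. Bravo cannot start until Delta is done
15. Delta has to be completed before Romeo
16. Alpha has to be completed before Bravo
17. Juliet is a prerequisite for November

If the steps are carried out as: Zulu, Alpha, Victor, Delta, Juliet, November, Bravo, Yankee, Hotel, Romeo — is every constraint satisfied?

Yes

Every stated constraint is respected: Alpha sits at position 2, ahead of Yankee at position 8, and each of the other listed pairs likewise has the predecessor earlier in the sequence.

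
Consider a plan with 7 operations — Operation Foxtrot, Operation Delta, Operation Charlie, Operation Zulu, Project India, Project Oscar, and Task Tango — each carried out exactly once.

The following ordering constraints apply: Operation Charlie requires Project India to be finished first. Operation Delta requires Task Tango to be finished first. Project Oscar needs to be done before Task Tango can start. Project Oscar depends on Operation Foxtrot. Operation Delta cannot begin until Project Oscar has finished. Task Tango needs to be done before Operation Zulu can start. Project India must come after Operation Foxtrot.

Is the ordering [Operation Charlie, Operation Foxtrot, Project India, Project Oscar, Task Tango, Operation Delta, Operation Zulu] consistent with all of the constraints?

No

The sequence places Operation Charlie ahead of Project India.
That contradicts the constraint that Project India must precede Operation Charlie.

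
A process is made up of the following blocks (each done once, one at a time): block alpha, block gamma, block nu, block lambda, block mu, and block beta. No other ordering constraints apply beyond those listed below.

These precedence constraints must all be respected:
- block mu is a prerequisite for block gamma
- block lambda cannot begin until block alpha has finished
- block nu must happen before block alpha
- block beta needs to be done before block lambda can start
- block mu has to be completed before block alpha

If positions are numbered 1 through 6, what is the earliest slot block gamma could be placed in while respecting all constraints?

Working backwards through the constraints from block gamma, its only required predecessor is block mu.
With 1 mandatory predecessor, the earliest block gamma can sit is position 1+1 = 2, and placing just that one first achieves it.

2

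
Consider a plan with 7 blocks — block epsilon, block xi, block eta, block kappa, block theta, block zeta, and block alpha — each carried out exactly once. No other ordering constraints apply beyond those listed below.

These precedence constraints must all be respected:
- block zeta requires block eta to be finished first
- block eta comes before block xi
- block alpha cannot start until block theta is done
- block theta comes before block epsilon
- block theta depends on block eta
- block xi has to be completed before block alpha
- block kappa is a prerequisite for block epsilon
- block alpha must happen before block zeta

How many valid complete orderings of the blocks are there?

33

The blocks with no prerequisites are block eta, block kappa; any of them can be placed first.
Enumerating by repeatedly choosing an available block (one whose prerequisites are all placed) gives 33 distinct complete orderings.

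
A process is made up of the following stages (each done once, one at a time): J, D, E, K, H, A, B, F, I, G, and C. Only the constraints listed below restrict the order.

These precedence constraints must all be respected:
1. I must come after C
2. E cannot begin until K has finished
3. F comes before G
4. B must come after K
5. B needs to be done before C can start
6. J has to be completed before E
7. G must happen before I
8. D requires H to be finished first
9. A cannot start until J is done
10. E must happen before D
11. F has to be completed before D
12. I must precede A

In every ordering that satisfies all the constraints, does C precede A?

Tracing the constraints gives a chain: C → I → A.
That forces C before A in every valid schedule.

Yes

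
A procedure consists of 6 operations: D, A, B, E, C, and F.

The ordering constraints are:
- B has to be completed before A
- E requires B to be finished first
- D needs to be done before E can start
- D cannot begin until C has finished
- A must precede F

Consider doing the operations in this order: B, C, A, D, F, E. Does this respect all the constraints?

Yes

Checking each listed constraint against this order: for instance, B is in position 1 and E in position 6, so that constraint holds — and the remaining constraints check out the same way.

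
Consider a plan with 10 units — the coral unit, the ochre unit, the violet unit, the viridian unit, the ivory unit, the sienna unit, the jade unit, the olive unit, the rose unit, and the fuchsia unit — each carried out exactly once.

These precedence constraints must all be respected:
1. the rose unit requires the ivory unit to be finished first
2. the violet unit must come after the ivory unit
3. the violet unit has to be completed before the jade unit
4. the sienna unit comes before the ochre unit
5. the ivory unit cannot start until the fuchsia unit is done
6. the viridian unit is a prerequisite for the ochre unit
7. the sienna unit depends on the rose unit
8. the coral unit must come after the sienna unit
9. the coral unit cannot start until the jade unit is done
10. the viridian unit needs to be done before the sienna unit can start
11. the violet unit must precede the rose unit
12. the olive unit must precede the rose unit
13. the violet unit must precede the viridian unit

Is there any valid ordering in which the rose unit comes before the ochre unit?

The constraints force the rose unit before the ochre unit, so yes — every valid ordering has the rose unit earlier.

Yes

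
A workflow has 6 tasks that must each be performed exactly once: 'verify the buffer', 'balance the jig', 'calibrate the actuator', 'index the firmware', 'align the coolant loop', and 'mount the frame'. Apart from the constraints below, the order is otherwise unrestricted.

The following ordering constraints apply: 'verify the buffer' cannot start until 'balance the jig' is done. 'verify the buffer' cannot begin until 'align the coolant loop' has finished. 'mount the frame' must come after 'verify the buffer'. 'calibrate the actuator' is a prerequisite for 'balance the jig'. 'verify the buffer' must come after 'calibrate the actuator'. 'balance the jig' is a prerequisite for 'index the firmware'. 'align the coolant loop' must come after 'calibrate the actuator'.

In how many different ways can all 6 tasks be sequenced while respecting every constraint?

Only 'calibrate the actuator' has no prerequisites, so it must go first.
Enumerating by repeatedly choosing an available task (one whose prerequisites are all placed) gives 7 distinct complete orderings.

7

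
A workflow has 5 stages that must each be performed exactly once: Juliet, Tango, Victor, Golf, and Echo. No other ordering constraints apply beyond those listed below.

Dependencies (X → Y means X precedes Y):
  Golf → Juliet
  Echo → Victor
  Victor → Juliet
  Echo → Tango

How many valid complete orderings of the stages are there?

11

The stages with no prerequisites are Golf, Echo; any of them can be placed first.
Enumerating by repeatedly choosing an available stage (one whose prerequisites are all placed) gives 11 distinct complete orderings.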